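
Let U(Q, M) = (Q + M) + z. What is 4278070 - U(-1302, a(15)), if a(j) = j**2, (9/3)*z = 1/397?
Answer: 5096464076/1191 ≈ 4.2791e+6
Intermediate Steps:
z = 1/1191 (z = (1/3)/397 = (1/3)*(1/397) = 1/1191 ≈ 0.00083963)
U(Q, M) = 1/1191 + M + Q (U(Q, M) = (Q + M) + 1/1191 = (M + Q) + 1/1191 = 1/1191 + M + Q)
4278070 - U(-1302, a(15)) = 4278070 - (1/1191 + 15**2 - 1302) = 4278070 - (1/1191 + 225 - 1302) = 4278070 - 1*(-1282706/1191) = 4278070 + 1282706/1191 = 5096464076/1191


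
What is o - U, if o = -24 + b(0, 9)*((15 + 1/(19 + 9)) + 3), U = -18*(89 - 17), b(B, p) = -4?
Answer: 8399/7 ≈ 1199.9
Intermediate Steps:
U = -1296 (U = -18*72 = -1296)
o = -673/7 (o = -24 - 4*((15 + 1/(19 + 9)) + 3) = -24 - 4*((15 + 1/28) + 3) = -24 - 4*(421/28 + 3) = -24 - 4*505/28 = -24 - 505/7 = -673/7 ≈ -96.143)
o - U = -673/7 - 1*(-1296) = -673/7 + 1296 = 8399/7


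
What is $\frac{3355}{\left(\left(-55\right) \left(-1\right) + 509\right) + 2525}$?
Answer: $\frac{3355}{3089} \approx 1.0861$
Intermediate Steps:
$\frac{3355}{\left(\left(-55\right) \left(-1\right) + 509\right) + 2525} = \frac{3355}{\left(55 + 509\right) + 2525} = \frac{3355}{564 + 2525} = \frac{3355}{3089}$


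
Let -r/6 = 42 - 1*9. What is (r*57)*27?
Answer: -304722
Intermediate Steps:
r = -198 (r = -6*(42 - 1*9) = -6*(42 - 9) = -6*33 = -198)
(r*57)*27 = -198*57*27 = -11286*27 = -304722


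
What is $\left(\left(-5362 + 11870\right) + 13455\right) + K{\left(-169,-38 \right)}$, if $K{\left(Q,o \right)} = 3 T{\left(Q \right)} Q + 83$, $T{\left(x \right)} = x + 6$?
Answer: $102687$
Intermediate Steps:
$T{\left(x \right)} = 6 + x$
$K{\left(Q,o \right)} = 83 + Q \left(18 + 3 Q\right)$ ($K{\left(Q,o \right)} = 3 \left(6 + Q\right) Q + 83 = \left(18 + 3 Q\right) Q + 83 = Q \left(18 + 3 Q\right) + 83 = 83 + Q \left(18 + 3 Q\right)$)
$\left(\left(-5362 + 11870\right) + 13455\right) + K{\left(-169,-38 \right)} = \left(\left(-5362 + 11870\right) + 13455\right) + \left(83 + 3 \left(-169\right) \left(6 - 169\right)\right) = \left(6508 + 13455\right) + \left(83 + 3 \left(-169\right) \left(-163\right)\right) = 19963 + \left(83 + 82641\right) = 19963 + 82724 = 102687$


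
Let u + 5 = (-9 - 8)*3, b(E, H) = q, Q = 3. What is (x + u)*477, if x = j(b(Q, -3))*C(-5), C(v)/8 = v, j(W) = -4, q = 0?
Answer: 49608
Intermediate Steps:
b(E, H) = 0
C(v) = 8*v
u = -56 (u = -5 + (-9 - 8)*3 = -5 - 17*3 = -5 - 51 = -56)
x = 160 (x = -32*(-5) = -4*(-40) = 160)
(x + u)*477 = (160 - 56)*477 = 104*477 = 49608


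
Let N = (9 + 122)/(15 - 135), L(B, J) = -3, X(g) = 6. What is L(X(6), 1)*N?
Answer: 131/40 ≈ 3.2750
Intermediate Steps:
N = -131/120 (N = 131/(-120) = 131*(-1/120) = -131/120 ≈ -1.0917)
L(X(6), 1)*N = -3*(-131/120) = 131/40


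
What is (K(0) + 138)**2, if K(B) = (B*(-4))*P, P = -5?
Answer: 19044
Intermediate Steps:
K(B) = 20*B (K(B) = (B*(-4))*(-5) = -4*B*(-5) = 20*B)
(K(0) + 138)**2 = (20*0 + 138)**2 = (0 + 138)**2 = 138**2 = 19044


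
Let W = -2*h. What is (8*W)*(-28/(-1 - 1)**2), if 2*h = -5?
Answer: -280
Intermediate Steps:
h = -5/2 (h = (1/2)*(-5) = -5/2 ≈ -2.5000)
W = 5 (W = -2*(-5/2) = 5)
(8*W)*(-28/(-1 - 1)**2) = (8*5)*(-28/(-1 - 1)**2) = 40*(-28/((-2)**2)) = 40*(-28/4) = 40*(-28*1/4) = 40*(-7) = -280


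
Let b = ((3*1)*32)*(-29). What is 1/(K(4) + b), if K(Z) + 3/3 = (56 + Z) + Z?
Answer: -1/2721 ≈ -0.00036751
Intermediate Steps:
K(Z) = 55 + 2*Z (K(Z) = -1 + ((56 + Z) + Z) = -1 + (56 + 2*Z) = 55 + 2*Z)
b = -2784 (b = (3*32)*(-29) = 96*(-29) = -2784)
1/(K(4) + b) = 1/((55 + 2*4) - 2784) = 1/((55 + 8) - 2784) = 1/(63 - 2784) = 1/(-2721) = -1/2721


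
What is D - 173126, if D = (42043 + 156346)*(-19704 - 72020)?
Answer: -18197205762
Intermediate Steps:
D = -18197032636 (D = 198389*(-91724) = -18197032636)
D - 173126 = -18197032636 - 173126 = -18197205762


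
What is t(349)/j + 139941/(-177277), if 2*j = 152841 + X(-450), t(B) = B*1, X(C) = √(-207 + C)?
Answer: (-419823*√73 + 21264983035*I)/(531831*(√73 - 50947*I)) ≈ -0.78483 - 7.6588e-7*I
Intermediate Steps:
t(B) = B
j = 152841/2 + 3*I*√73/2 (j = (152841 + √(-207 - 450))/2 = (152841 + √(-657))/2 = (152841 + 3*I*√73)/2 = 152841/2 + 3*I*√73/2 ≈ 76421.0 + 12.816*I)
t(349)/j + 139941/(-177277) = 349/(152841/2 + 3*I*√73/2) + 139941/(-177277) = 349/(152841/2 + 3*I*√73/2) + 139941*(-1/177277) = 349/(152841/2 + 3*I*√73/2) - 139941/177277 = -139941/177277 + 349/(152841/2 + 3*I*√73/2)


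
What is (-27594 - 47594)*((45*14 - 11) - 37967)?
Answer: 2808121424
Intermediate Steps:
(-27594 - 47594)*((45*14 - 11) - 37967) = -75188*((630 - 11) - 37967) = -75188*(619 - 37967) = -75188*(-37348) = 2808121424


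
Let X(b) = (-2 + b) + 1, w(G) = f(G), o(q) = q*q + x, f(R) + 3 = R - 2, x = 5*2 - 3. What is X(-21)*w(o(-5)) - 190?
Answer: -784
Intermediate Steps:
x = 7 (x = 10 - 3 = 7)
f(R) = -5 + R (f(R) = -3 + (R - 2) = -3 + (-2 + R) = -5 + R)
o(q) = 7 + q**2 (o(q) = q*q + 7 = q**2 + 7 = 7 + q**2)
w(G) = -5 + G
X(b) = -1 + b
X(-21)*w(o(-5)) - 190 = (-1 - 21)*(-5 + (7 + (-5)**2)) - 190 = -22*(-5 + (7 + 25)) - 190 = -22*(-5 + 32) - 190 = -22*27 - 190 = -594 - 190 = -784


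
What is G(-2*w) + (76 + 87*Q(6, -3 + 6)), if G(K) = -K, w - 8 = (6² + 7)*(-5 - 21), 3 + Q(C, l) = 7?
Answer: -1796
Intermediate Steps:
Q(C, l) = 4 (Q(C, l) = -3 + 7 = 4)
w = -1110 (w = 8 + (6² + 7)*(-5 - 21) = 8 + (36 + 7)*(-26) = 8 + 43*(-26) = 8 - 1118 = -1110)
G(-2*w) + (76 + 87*Q(6, -3 + 6)) = -(-2)*(-1110) + (76 + 87*4) = -1*2220 + (76 + 348) = -2220 + 424 = -1796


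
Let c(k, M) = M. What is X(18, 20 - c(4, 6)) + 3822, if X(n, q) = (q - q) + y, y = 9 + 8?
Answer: 3839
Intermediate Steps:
y = 17
X(n, q) = 17 (X(n, q) = (q - q) + 17 = 0 + 17 = 17)
X(18, 20 - c(4, 6)) + 3822 = 17 + 3822 = 3839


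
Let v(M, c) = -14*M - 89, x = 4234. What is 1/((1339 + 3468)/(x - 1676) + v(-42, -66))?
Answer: 2558/1281249 ≈ 0.0019965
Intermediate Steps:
v(M, c) = -89 - 14*M
1/((1339 + 3468)/(x - 1676) + v(-42, -66)) = 1/((1339 + 3468)/(4234 - 1676) + (-89 - 14*(-42))) = 1/(4807/2558 + (-89 + 588)) = 1/(4807*(1/2558) + 499) = 1/(4807/2558 + 499) = 1/(1281249/2558) = 2558/1281249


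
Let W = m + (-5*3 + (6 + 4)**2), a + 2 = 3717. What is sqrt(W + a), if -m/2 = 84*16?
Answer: 2*sqrt(278) ≈ 33.347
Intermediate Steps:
a = 3715 (a = -2 + 3717 = 3715)
m = -2688 (m = -168*16 = -2*1344 = -2688)
W = -2603 (W = -2688 + (-5*3 + (6 + 4)**2) = -2688 + (-15 + 10**2) = -2688 + (-15 + 100) = -2688 + 85 = -2603)
sqrt(W + a) = sqrt(-2603 + 3715) = sqrt(1112) = 2*sqrt(278)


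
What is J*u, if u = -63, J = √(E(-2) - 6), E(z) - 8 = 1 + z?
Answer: -63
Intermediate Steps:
E(z) = 9 + z (E(z) = 8 + (1 + z) = 9 + z)
J = 1 (J = √((9 - 2) - 6) = √(7 - 6) = √1 = 1)
J*u = 1*(-63) = -63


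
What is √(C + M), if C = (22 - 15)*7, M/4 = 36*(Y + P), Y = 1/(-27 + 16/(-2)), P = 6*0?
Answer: √54985/35 ≈ 6.6997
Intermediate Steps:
P = 0
Y = -1/35 (Y = 1/(-27 + 16*(-½)) = 1/(-27 - 8) = 1/(-35) = -1/35 ≈ -0.028571)
M = -144/35 (M = 4*(36*(-1/35 + 0)) = 4*(36*(-1/35)) = 4*(-36/35) = -144/35 ≈ -4.1143)
C = 49 (C = 7*7 = 49)
√(C + M) = √(49 - 144/35) = √(1571/35) = √54985/35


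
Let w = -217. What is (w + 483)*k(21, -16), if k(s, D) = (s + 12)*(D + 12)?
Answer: -35112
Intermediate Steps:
k(s, D) = (12 + D)*(12 + s) (k(s, D) = (12 + s)*(12 + D) = (12 + D)*(12 + s))
(w + 483)*k(21, -16) = (-217 + 483)*(144 + 12*(-16) + 12*21 - 16*21) = 266*(144 - 192 + 252 - 336) = 266*(-132) = -35112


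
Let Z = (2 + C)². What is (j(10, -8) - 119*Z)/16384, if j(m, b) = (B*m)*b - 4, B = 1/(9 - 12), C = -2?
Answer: 17/12288 ≈ 0.0013835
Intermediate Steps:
B = -⅓ (B = 1/(-3) = -⅓ ≈ -0.33333)
j(m, b) = -4 - b*m/3 (j(m, b) = (-m/3)*b - 4 = -b*m/3 - 4 = -4 - b*m/3)
Z = 0 (Z = (2 - 2)² = 0² = 0)
(j(10, -8) - 119*Z)/16384 = ((-4 - ⅓*(-8)*10) - 119*0)/16384 = ((-4 + 80/3) + 0)*(1/16384) = (68/3 + 0)*(1/16384) = (68/3)*(1/16384) = 17/12288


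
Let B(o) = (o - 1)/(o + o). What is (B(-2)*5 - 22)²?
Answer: 5329/16 ≈ 333.06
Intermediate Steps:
B(o) = (-1 + o)/(2*o) (B(o) = (-1 + o)/((2*o)) = (-1 + o)*(1/(2*o)) = (-1 + o)/(2*o))
(B(-2)*5 - 22)² = (((½)*(-1 - 2)/(-2))*5 - 22)² = (((½)*(-½)*(-3))*5 - 22)² = ((¾)*5 - 22)² = (15/4 - 22)² = (-73/4)² = 5329/16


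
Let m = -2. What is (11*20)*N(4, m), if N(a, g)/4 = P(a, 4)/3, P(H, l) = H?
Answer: 3520/3 ≈ 1173.3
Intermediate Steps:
N(a, g) = 4*a/3 (N(a, g) = 4*(a/3) = 4*a/3)
(11*20)*N(4, m) = (11*20)*((4/3)*4) = 220*(16/3) = 3520/3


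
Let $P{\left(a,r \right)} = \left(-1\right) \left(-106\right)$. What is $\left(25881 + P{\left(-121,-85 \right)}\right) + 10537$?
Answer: $36524$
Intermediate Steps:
$P{\left(a,r \right)} = 106$
$\left(25881 + P{\left(-121,-85 \right)}\right) + 10537 = \left(25881 + 106\right) + 10537 = 25987 + 10537 = 36524$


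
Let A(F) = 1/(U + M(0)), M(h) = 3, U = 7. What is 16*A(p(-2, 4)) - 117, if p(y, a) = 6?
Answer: -577/5 ≈ -115.40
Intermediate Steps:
A(F) = ⅒ (A(F) = 1/(7 + 3) = 1/10 = ⅒)
16*A(p(-2, 4)) - 117 = 16*(⅒) - 117 = 8/5 - 117 = -577/5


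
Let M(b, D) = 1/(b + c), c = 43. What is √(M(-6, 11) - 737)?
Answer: 2*I*√252229/37 ≈ 27.147*I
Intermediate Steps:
M(b, D) = 1/(43 + b) (M(b, D) = 1/(b + 43) = 1/(43 + b))
√(M(-6, 11) - 737) = √(1/(43 - 6) - 737) = √(1/37 - 737) = √(-27268/37) = 2*I*√252229/37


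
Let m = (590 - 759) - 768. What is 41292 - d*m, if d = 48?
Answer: 86268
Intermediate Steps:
m = -937 (m = -169 - 768 = -937)
41292 - d*m = 41292 - 48*(-937) = 41292 - 1*(-44976) = 41292 + 44976 = 86268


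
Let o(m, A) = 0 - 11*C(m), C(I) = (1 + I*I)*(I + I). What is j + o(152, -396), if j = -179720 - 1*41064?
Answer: -77483904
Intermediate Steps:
j = -220784 (j = -179720 - 41064 = -220784)
C(I) = 2*I*(1 + I²) (C(I) = (1 + I²)*(2*I) = 2*I*(1 + I²))
o(m, A) = -22*m*(1 + m²) (o(m, A) = 0 - 22*m*(1 + m²) = -22*m*(1 + m²))
j + o(152, -396) = -220784 - 22*152*(1 + 152²) = -220784 - 22*152*(1 + 23104) = -220784 - 22*152*23105 = -220784 - 77263120 = -77483904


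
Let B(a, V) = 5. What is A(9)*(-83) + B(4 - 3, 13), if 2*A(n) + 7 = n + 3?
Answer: -405/2 ≈ -202.50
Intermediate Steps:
A(n) = -2 + n/2 (A(n) = -7/2 + (n + 3)/2 = -7/2 + (3 + n)/2 = -7/2 + (3/2 + n/2) = -2 + n/2)
A(9)*(-83) + B(4 - 3, 13) = (-2 + (1/2)*9)*(-83) + 5 = (-2 + 9/2)*(-83) + 5 = (5/2)*(-83) + 5 = -415/2 + 5 = -405/2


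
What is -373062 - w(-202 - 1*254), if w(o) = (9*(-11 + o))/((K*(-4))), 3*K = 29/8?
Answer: -10844016/29 ≈ -3.7393e+5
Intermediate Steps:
K = 29/24 (K = (29/8)/3 = (29*(1/8))/3 = (1/3)*(29/8) = 29/24 ≈ 1.2083)
w(o) = 594/29 - 54*o/29 (w(o) = (9*(-11 + o))/(((29/24)*(-4))) = (-99 + 9*o)/(-29/6) = (-99 + 9*o)*(-6/29) = 594/29 - 54*o/29)
-373062 - w(-202 - 1*254) = -373062 - (594/29 - 54*(-202 - 1*254)/29) = -373062 - (594/29 - 54*(-202 - 254)/29) = -373062 - (594/29 - 54/29*(-456)) = -373062 - (594/29 + 24624/29) = -373062 - 1*25218/29 = -373062 - 25218/29 = -10844016/29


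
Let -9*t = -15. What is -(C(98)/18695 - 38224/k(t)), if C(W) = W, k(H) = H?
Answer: 85751702/3739 ≈ 22934.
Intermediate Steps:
t = 5/3 (t = -1/9*(-15) = 5/3 ≈ 1.6667)
-(C(98)/18695 - 38224/k(t)) = -(98/18695 - 38224/5/3) = -(98*(1/18695) - 38224*3/5) = -(98/18695 - 114672/5) = -1*(-85751702/3739) = 85751702/3739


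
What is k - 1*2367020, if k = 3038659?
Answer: 671639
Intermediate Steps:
k - 1*2367020 = 3038659 - 1*2367020 = 3038659 - 2367020 = 671639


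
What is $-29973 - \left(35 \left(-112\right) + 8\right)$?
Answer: $-26061$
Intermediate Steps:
$-29973 - \left(35 \left(-112\right) + 8\right) = -29973 - \left(-3920 + 8\right) = -29973 - -3912 = -29973 + 3912 = -26061$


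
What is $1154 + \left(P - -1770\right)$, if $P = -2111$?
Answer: $813$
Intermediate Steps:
$1154 + \left(P - -1770\right) = 1154 - 341 = 813$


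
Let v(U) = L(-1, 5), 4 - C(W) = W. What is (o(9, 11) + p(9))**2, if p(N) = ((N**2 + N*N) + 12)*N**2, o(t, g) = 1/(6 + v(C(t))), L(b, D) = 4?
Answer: 19864365481/100 ≈ 1.9864e+8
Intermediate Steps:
C(W) = 4 - W
v(U) = 4
o(t, g) = 1/10 (o(t, g) = 1/(6 + 4) = 1/10)
p(N) = N**2*(12 + 2*N**2) (p(N) = ((N**2 + N**2) + 12)*N**2 = (2*N**2 + 12)*N**2 = (12 + 2*N**2)*N**2 = N**2*(12 + 2*N**2))
(o(9, 11) + p(9))**2 = (1/10 + 2*9**2*(6 + 9**2))**2 = (1/10 + 2*81*(6 + 81))**2 = (1/10 + 2*81*87)**2 = (1/10 + 14094)**2 = (140941/10)**2 = 19864365481/100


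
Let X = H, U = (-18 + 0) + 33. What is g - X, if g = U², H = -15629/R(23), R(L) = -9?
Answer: -13604/9 ≈ -1511.6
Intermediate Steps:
U = 15 (U = -18 + 33 = 15)
H = 15629/9 (H = -15629/(-9) = -15629*(-⅑) = 15629/9 ≈ 1736.6)
X = 15629/9 ≈ 1736.6
g = 225 (g = 15² = 225)
g - X = 225 - 1*15629/9 = 225 - 15629/9 = -13604/9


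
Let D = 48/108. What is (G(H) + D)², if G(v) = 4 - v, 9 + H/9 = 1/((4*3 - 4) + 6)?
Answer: 114169225/15876 ≈ 7191.3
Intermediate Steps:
D = 4/9 (D = 48*(1/108) = 4/9 ≈ 0.44444)
H = -1125/14 (H = -81 + 9/((4*3 - 4) + 6) = -81 + 9/((12 - 4) + 6) = -81 + 9/(8 + 6) = -81 + 9/14 = -1125/14 ≈ -80.357)
(G(H) + D)² = ((4 - 1*(-1125/14)) + 4/9)² = ((4 + 1125/14) + 4/9)² = (1181/14 + 4/9)² = (10685/126)² = 114169225/15876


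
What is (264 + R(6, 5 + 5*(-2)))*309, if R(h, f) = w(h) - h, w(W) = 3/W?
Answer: 159753/2 ≈ 79877.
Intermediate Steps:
R(h, f) = -h + 3/h (R(h, f) = 3/h - h = -h + 3/h)
(264 + R(6, 5 + 5*(-2)))*309 = (264 + (-1*6 + 3/6))*309 = (264 + (-6 + 3*(⅙)))*309 = (264 + (-6 + ½))*309 = (264 - 11/2)*309 = (517/2)*309 = 159753/2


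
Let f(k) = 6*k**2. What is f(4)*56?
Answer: 5376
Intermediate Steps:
f(4)*56 = (6*4**2)*56 = (6*16)*56 = 96*56 = 5376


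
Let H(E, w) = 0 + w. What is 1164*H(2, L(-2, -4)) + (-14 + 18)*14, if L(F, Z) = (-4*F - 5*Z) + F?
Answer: 30320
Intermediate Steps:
L(F, Z) = -5*Z - 3*F (L(F, Z) = (-5*Z - 4*F) + F = -5*Z - 3*F)
H(E, w) = w
1164*H(2, L(-2, -4)) + (-14 + 18)*14 = 1164*(-5*(-4) - 3*(-2)) + (-14 + 18)*14 = 1164*(20 + 6) + 4*14 = 1164*26 + 56 = 30264 + 56 = 30320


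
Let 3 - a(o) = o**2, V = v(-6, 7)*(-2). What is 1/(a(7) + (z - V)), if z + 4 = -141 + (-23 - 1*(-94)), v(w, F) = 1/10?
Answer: -5/599 ≈ -0.0083472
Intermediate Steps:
v(w, F) = 1/10
V = -1/5 (V = (1/10)*(-2) = -1/5 ≈ -0.20000)
z = -74 (z = -4 + (-141 + (-23 - 1*(-94))) = -4 + (-141 + (-23 + 94)) = -4 + (-141 + 71) = -4 - 70 = -74)
a(o) = 3 - o**2
1/(a(7) + (z - V)) = 1/((3 - 1*7**2) + (-74 - 1*(-1/5))) = 1/((3 - 1*49) + (-74 + 1/5)) = 1/((3 - 49) - 369/5) = 1/(-46 - 369/5) = 1/(-599/5) = -5/599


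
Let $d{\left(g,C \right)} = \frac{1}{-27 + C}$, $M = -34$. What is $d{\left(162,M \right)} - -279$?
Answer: $\frac{17018}{61} \approx 278.98$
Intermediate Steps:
$d{\left(162,M \right)} - -279 = \frac{1}{-27 - 34} - -279 = \frac{1}{-61} + 279 = - \frac{1}{61} + 279 = \frac{17018}{61}$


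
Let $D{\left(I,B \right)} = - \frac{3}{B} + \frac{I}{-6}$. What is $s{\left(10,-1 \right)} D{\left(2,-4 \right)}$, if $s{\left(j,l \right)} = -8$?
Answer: $- \frac{10}{3} \approx -3.3333$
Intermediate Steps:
$D{\left(I,B \right)} = - \frac{3}{B} - \frac{I}{6}$ ($D{\left(I,B \right)} = - \frac{3}{B} + I \left(- \frac{1}{6}\right) = - \frac{3}{B} - \frac{I}{6}$)
$s{\left(10,-1 \right)} D{\left(2,-4 \right)} = - 8 \left(- \frac{3}{-4} - \frac{1}{3}\right) = - 8 \left(\left(-3\right) \left(- \frac{1}{4}\right) - \frac{1}{3}\right) = - 8 \left(\frac{3}{4} - \frac{1}{3}\right) = \left(-8\right) \frac{5}{12} = - \frac{10}{3}$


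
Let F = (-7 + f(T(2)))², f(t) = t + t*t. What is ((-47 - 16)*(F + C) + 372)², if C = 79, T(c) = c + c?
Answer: 232623504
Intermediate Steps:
T(c) = 2*c
f(t) = t + t²
F = 169 (F = (-7 + (2*2)*(1 + 2*2))² = (-7 + 4*(1 + 4))² = (-7 + 4*5)² = (-7 + 20)² = 13² = 169)
((-47 - 16)*(F + C) + 372)² = ((-47 - 16)*(169 + 79) + 372)² = (-63*248 + 372)² = (-15624 + 372)² = (-15252)² = 232623504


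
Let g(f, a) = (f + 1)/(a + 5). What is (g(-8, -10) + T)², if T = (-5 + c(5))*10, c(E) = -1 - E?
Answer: 294849/25 ≈ 11794.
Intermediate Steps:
g(f, a) = (1 + f)/(5 + a)
T = -110 (T = (-5 + (-1 - 1*5))*10 = (-5 + (-1 - 5))*10 = (-5 - 6)*10 = -11*10 = -110)
(g(-8, -10) + T)² = ((1 - 8)/(5 - 10) - 110)² = (-7/(-5) - 110)² = (-⅕*(-7) - 110)² = (7/5 - 110)² = (-543/5)² = 294849/25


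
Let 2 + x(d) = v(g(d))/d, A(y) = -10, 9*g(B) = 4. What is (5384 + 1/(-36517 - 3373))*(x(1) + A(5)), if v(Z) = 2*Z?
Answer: -715892530/11967 ≈ -59822.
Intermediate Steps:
g(B) = 4/9 (g(B) = (⅑)*4 = 4/9)
x(d) = -2 + 8/(9*d) (x(d) = -2 + (2*(4/9))/d = -2 + 8/(9*d))
(5384 + 1/(-36517 - 3373))*(x(1) + A(5)) = (5384 + 1/(-36517 - 3373))*((-2 + (8/9)/1) - 10) = (5384 + 1/(-39890))*((-2 + (8/9)*1) - 10) = (5384 - 1/39890)*((-2 + 8/9) - 10) = 214767759*(-10/9 - 10)/39890 = (214767759/39890)*(-100/9) = -715892530/11967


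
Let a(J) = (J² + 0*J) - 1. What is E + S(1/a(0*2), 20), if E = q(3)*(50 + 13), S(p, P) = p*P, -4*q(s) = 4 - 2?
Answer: -103/2 ≈ -51.500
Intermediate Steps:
q(s) = -½ (q(s) = -(4 - 2)/4 = -¼*2 = -½)
a(J) = -1 + J² (a(J) = (J² + 0) - 1 = J² - 1 = -1 + J²)
S(p, P) = P*p
E = -63/2 (E = -(50 + 13)/2 = -½*63 = -63/2 ≈ -31.500)
E + S(1/a(0*2), 20) = -63/2 + 20/(-1 + (0*2)²) = -63/2 + 20/(-1 + 0²) = -63/2 + 20/(-1 + 0) = -63/2 + 20/(-1) = -63/2 + 20*(-1) = -63/2 - 20 = -103/2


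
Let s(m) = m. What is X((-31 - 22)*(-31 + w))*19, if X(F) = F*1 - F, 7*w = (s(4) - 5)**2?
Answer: 0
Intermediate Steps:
w = 1/7 (w = (4 - 5)**2/7 = (1/7)*(-1)**2 = (1/7)*1 = 1/7 ≈ 0.14286)
X(F) = 0 (X(F) = F - F = 0)
X((-31 - 22)*(-31 + w))*19 = 0*19 = 0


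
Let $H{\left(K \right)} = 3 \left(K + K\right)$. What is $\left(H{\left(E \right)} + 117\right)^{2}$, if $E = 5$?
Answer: $21609$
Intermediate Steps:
$H{\left(K \right)} = 6 K$ ($H{\left(K \right)} = 3 \cdot 2 K = 6 K$)
$\left(H{\left(E \right)} + 117\right)^{2} = \left(6 \cdot 5 + 117\right)^{2} = \left(30 + 117\right)^{2} = 147^{2} = 21609$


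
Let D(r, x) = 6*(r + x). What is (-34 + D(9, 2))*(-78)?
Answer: -2496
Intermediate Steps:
D(r, x) = 6*r + 6*x
(-34 + D(9, 2))*(-78) = (-34 + (6*9 + 6*2))*(-78) = (-34 + (54 + 12))*(-78) = (-34 + 66)*(-78) = 32*(-78) = -2496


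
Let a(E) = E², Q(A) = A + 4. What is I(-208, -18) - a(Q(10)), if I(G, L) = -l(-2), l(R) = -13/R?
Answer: -405/2 ≈ -202.50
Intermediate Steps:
Q(A) = 4 + A
I(G, L) = -13/2 (I(G, L) = -(-13)/(-2) = -(-13)*(-1)/2 = -1*13/2 = -13/2)
I(-208, -18) - a(Q(10)) = -13/2 - (4 + 10)² = -13/2 - 1*14² = -13/2 - 1*196 = -13/2 - 196 = -405/2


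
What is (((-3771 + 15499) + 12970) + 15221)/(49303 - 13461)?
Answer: 39919/35842 ≈ 1.1137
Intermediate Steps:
(((-3771 + 15499) + 12970) + 15221)/(49303 - 13461) = ((11728 + 12970) + 15221)/35842 = (24698 + 15221)*(1/35842) = 39919*(1/35842) = 39919/35842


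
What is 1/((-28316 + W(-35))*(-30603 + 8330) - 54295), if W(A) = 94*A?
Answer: 1/703906143 ≈ 1.4206e-9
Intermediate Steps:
1/((-28316 + W(-35))*(-30603 + 8330) - 54295) = 1/((-28316 + 94*(-35))*(-30603 + 8330) - 54295) = 1/((-28316 - 3290)*(-22273) - 54295) = 1/(-31606*(-22273) - 54295) = 1/(703960438 - 54295) = 1/703906143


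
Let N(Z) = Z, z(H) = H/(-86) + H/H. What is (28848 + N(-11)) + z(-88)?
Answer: 1240078/43 ≈ 28839.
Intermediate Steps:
z(H) = 1 - H/86 (z(H) = H*(-1/86) + 1 = -H/86 + 1 = 1 - H/86)
(28848 + N(-11)) + z(-88) = (28848 - 11) + (1 - 1/86*(-88)) = 28837 + (1 + 44/43) = 28837 + 87/43 = 1240078/43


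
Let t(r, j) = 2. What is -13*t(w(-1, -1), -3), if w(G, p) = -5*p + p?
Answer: -26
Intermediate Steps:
w(G, p) = -4*p
-13*t(w(-1, -1), -3) = -13*2 = -26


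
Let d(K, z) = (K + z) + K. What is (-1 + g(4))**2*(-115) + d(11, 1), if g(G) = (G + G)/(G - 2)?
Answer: -1012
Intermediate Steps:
g(G) = 2*G/(-2 + G) (g(G) = (2*G)/(-2 + G) = 2*G/(-2 + G))
d(K, z) = z + 2*K
(-1 + g(4))**2*(-115) + d(11, 1) = (-1 + 2*4/(-2 + 4))**2*(-115) + (1 + 2*11) = (-1 + 2*4/2)**2*(-115) + (1 + 22) = (-1 + 2*4*(1/2))**2*(-115) + 23 = (-1 + 4)**2*(-115) + 23 = 3**2*(-115) + 23 = 9*(-115) + 23 = -1035 + 23 = -1012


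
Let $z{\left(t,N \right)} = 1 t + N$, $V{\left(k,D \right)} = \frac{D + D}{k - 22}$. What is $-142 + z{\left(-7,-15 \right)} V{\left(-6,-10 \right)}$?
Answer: $- \frac{1104}{7} \approx -157.71$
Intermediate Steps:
$V{\left(k,D \right)} = \frac{2 D}{-22 + k}$
$z{\left(t,N \right)} = N + t$ ($z{\left(t,N \right)} = t + N = N + t$)
$-142 + z{\left(-7,-15 \right)} V{\left(-6,-10 \right)} = -142 + \left(-15 - 7\right) 2 \left(-10\right) \frac{1}{-22 - 6} = -142 - 22 \cdot 2 \left(-10\right) \frac{1}{-28} = -142 - 22 \cdot 2 \left(-10\right) \left(- \frac{1}{28}\right) = -142 - \frac{110}{7} = - \frac{1104}{7}$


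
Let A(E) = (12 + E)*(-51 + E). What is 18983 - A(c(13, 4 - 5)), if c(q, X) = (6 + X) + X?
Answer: 19735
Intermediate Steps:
c(q, X) = 6 + 2*X
A(E) = (-51 + E)*(12 + E)
18983 - A(c(13, 4 - 5)) = 18983 - (-612 + (6 + 2*(4 - 5))**2 - 39*(6 + 2*(4 - 5))) = 18983 - (-612 + (6 + 2*(-1))**2 - 39*(6 + 2*(-1))) = 18983 - (-612 + (6 - 2)**2 - 39*(6 - 2)) = 18983 - (-612 + 4**2 - 39*4) = 18983 - (-612 + 16 - 156) = 18983 - 1*(-752) = 18983 + 752 = 19735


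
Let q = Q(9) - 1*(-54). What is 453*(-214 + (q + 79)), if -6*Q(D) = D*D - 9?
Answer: -42129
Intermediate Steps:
Q(D) = 3/2 - D²/6 (Q(D) = -(D*D - 9)/6 = -(D² - 9)/6 = -(-9 + D²)/6 = 3/2 - D²/6)
q = 42 (q = (3/2 - ⅙*9²) - 1*(-54) = (3/2 - ⅙*81) + 54 = (3/2 - 27/2) + 54 = -12 + 54 = 42)
453*(-214 + (q + 79)) = 453*(-214 + (42 + 79)) = 453*(-214 + 121) = 453*(-93) = -42129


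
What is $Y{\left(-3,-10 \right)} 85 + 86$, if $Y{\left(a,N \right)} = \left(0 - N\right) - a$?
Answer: $1191$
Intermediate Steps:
$Y{\left(a,N \right)} = - N - a$
$Y{\left(-3,-10 \right)} 85 + 86 = \left(\left(-1\right) \left(-10\right) - -3\right) 85 + 86 = \left(10 + 3\right) 85 + 86 = 13 \cdot 85 + 86 = 1105 + 86 = 1191$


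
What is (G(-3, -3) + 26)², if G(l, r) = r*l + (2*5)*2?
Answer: 3025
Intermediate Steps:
G(l, r) = 20 + l*r (G(l, r) = l*r + 10*2 = l*r + 20 = 20 + l*r)
(G(-3, -3) + 26)² = ((20 - 3*(-3)) + 26)² = ((20 + 9) + 26)² = (29 + 26)² = 55² = 3025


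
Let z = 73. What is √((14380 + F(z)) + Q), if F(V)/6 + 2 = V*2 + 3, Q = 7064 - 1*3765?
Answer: √18561 ≈ 136.24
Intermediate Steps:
Q = 3299 (Q = 7064 - 3765 = 3299)
F(V) = 6 + 12*V (F(V) = -12 + 6*(V*2 + 3) = -12 + 6*(2*V + 3) = -12 + 6*(3 + 2*V) = -12 + (18 + 12*V) = 6 + 12*V)
√((14380 + F(z)) + Q) = √((14380 + (6 + 12*73)) + 3299) = √((14380 + (6 + 876)) + 3299) = √((14380 + 882) + 3299) = √(15262 + 3299) = √18561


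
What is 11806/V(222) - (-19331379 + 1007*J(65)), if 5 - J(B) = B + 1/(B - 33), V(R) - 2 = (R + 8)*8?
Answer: 571516216471/29472 ≈ 1.9392e+7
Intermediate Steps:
V(R) = 66 + 8*R (V(R) = 2 + (R + 8)*8 = 2 + (8 + R)*8 = 2 + (64 + 8*R) = 66 + 8*R)
J(B) = 5 - B - 1/(-33 + B) (J(B) = 5 - (B + 1/(B - 33)) = 5 - (B + 1/(-33 + B)) = 5 + (-B - 1/(-33 + B)) = 5 - B - 1/(-33 + B))
11806/V(222) - (-19331379 + 1007*J(65)) = 11806/(66 + 8*222) - (-19331379 + 1007*(-166 - 1*65² + 38*65)/(-33 + 65)) = 11806/(66 + 1776) - 1007/(1/((-166 - 1*4225 + 2470)/32 - 19197)) = 11806/1842 - (-19331379 + 1007*(-166 - 4225 + 2470)/32) = 11806*(1/1842) - 1007/(1/((1/32)*(-1921) - 19197)) = 5903/921 - 1007/(1/(-1921/32 - 19197)) = 5903/921 - 1007/(1/(-616225/32)) = 5903/921 - 1007/(-32/616225) = 5903/921 - 1007*(-616225/32) = 5903/921 + 620538575/32 = 571516216471/29472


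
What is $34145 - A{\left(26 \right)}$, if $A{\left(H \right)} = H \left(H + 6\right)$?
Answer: $33313$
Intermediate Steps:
$A{\left(H \right)} = H \left(6 + H\right)$
$34145 - A{\left(26 \right)} = 34145 - 26 \left(6 + 26\right) = 34145 - 26 \cdot 32 = 34145 - 832 = 33313$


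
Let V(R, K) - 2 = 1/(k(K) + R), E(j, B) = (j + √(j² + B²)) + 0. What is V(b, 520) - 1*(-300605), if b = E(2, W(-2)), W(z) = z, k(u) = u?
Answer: 40954096727/136238 - √2/136238 ≈ 3.0061e+5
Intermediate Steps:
E(j, B) = j + √(B² + j²) (E(j, B) = (j + √(B² + j²)) + 0 = j + √(B² + j²))
b = 2 + 2*√2 (b = 2 + √((-2)² + 2²) = 2 + √(4 + 4) = 2 + √8 = 2 + 2*√2 ≈ 4.8284)
V(R, K) = 2 + 1/(K + R)
V(b, 520) - 1*(-300605) = (1 + 2*520 + 2*(2 + 2*√2))/(520 + (2 + 2*√2)) - 1*(-300605) = (1 + 1040 + (4 + 4*√2))/(522 + 2*√2) + 300605 = (1045 + 4*√2)/(522 + 2*√2) + 300605 = 300605 + (1045 + 4*√2)/(522 + 2*√2)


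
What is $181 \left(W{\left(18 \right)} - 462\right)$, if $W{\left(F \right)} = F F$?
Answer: $-24978$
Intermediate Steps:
$W{\left(F \right)} = F^{2}$
$181 \left(W{\left(18 \right)} - 462\right) = 181 \left(18^{2} - 462\right) = 181 \left(324 - 462\right) = 181 \left(-138\right) = -24978$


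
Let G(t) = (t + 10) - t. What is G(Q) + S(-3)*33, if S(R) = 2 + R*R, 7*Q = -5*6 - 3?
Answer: 373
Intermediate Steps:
Q = -33/7 (Q = (-5*6 - 3)/7 = (-30 - 3)/7 = (1/7)*(-33) = -33/7 ≈ -4.7143)
G(t) = 10 (G(t) = (10 + t) - t = 10)
S(R) = 2 + R**2
G(Q) + S(-3)*33 = 10 + (2 + (-3)**2)*33 = 10 + (2 + 9)*33 = 10 + 11*33 = 10 + 363 = 373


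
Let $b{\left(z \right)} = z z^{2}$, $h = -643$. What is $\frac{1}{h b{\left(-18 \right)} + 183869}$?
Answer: $\frac{1}{3933845} \approx 2.542 \cdot 10^{-7}$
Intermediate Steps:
$b{\left(z \right)} = z^{3}$
$\frac{1}{h b{\left(-18 \right)} + 183869} = \frac{1}{- 643 \left(-18\right)^{3} + 183869} = \frac{1}{\left(-643\right) \left(-5832\right) + 183869} = \frac{1}{3749976 + 183869} = \frac{1}{3933845}$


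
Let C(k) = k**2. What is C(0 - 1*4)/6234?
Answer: 8/3117 ≈ 0.0025666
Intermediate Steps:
C(0 - 1*4)/6234 = (0 - 1*4)**2/6234 = (0 - 4)**2*(1/6234) = (-4)**2*(1/6234) = 16*(1/6234) = 8/3117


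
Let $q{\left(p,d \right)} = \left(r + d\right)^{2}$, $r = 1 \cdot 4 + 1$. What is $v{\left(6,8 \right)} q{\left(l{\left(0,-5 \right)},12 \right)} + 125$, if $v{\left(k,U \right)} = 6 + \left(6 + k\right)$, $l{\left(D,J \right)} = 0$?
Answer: $5327$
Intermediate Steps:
$r = 5$ ($r = 4 + 1 = 5$)
$v{\left(k,U \right)} = 12 + k$
$q{\left(p,d \right)} = \left(5 + d\right)^{2}$
$v{\left(6,8 \right)} q{\left(l{\left(0,-5 \right)},12 \right)} + 125 = \left(12 + 6\right) \left(5 + 12\right)^{2} + 125 = 18 \cdot 17^{2} + 125 = 18 \cdot 289 + 125 = 5202 + 125 = 5327$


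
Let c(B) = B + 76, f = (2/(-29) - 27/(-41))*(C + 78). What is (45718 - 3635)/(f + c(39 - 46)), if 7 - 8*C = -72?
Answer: 400293496/1149131 ≈ 348.34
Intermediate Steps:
C = 79/8 (C = 7/8 - 1/8*(-72) = 7/8 + 9 = 79/8 ≈ 9.8750)
f = 492803/9512 (f = (2/(-29) - 27/(-41))*(79/8 + 78) = (2*(-1/29) - 27*(-1/41))*(703/8) = (-2/29 + 27/41)*(703/8) = (701/1189)*(703/8) = 492803/9512 ≈ 51.809)
c(B) = 76 + B
(45718 - 3635)/(f + c(39 - 46)) = (45718 - 3635)/(492803/9512 + (76 + (39 - 46))) = 42083/(492803/9512 + (76 - 7)) = 42083/(492803/9512 + 69) = 42083/(1149131/9512) = 42083*(9512/1149131) = 400293496/1149131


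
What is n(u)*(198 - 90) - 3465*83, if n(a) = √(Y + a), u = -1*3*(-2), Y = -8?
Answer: -287595 + 108*I*√2 ≈ -2.876e+5 + 152.74*I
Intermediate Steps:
u = 6 (u = -3*(-2) = 6)
n(a) = √(-8 + a)
n(u)*(198 - 90) - 3465*83 = √(-8 + 6)*(198 - 90) - 3465*83 = √(-2)*108 - 1*287595 = (I*√2)*108 - 287595 = 108*I*√2 - 287595 = -287595 + 108*I*√2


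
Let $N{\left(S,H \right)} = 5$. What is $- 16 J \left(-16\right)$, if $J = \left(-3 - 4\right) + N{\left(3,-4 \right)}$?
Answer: $-512$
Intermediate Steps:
$J = -2$ ($J = \left(-3 - 4\right) + 5 = -7 + 5 = -2$)
$- 16 J \left(-16\right) = \left(-16\right) \left(-2\right) \left(-16\right) = 32 \left(-16\right) = -512$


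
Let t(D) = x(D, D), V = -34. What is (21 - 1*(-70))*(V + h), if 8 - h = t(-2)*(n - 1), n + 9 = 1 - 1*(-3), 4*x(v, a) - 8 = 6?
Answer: -455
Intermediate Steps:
x(v, a) = 7/2 (x(v, a) = 2 + (¼)*6 = 2 + 3/2 = 7/2)
t(D) = 7/2
n = -5 (n = -9 + (1 - 1*(-3)) = -9 + (1 + 3) = -9 + 4 = -5)
h = 29 (h = 8 - 7*(-5 - 1)/2 = 8 - 7*(-6)/2 = 8 - 1*(-21) = 8 + 21 = 29)
(21 - 1*(-70))*(V + h) = (21 - 1*(-70))*(-34 + 29) = (21 + 70)*(-5) = 91*(-5) = -455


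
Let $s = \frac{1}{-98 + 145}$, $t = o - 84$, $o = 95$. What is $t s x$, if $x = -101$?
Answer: $- \frac{1111}{47} \approx -23.638$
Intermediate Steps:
$t = 11$ ($t = 95 - 84 = 11$)
$s = \frac{1}{47} \approx 0.021277$
$t s x = 11 \cdot \frac{1}{47} \left(-101\right) = \frac{11}{47} \left(-101\right) = - \frac{1111}{47}$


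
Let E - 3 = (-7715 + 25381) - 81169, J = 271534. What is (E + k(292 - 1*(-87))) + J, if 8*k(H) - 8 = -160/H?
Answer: 78845245/379 ≈ 2.0804e+5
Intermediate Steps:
k(H) = 1 - 20/H (k(H) = 1 + (-160/H)/8 = 1 - 20/H)
E = -63500 (E = 3 + ((-7715 + 25381) - 81169) = 3 + (17666 - 81169) = 3 - 63503 = -63500)
(E + k(292 - 1*(-87))) + J = (-63500 + (-20 + (292 - 1*(-87)))/(292 - 1*(-87))) + 271534 = (-63500 + (-20 + (292 + 87))/(292 + 87)) + 271534 = (-63500 + (-20 + 379)/379) + 271534 = (-63500 + (1/379)*359) + 271534 = (-63500 + 359/379) + 271534 = -24066141/379 + 271534 = 78845245/379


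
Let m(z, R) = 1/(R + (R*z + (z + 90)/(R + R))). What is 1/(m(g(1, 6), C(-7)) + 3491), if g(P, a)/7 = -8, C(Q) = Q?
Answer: 2678/9348905 ≈ 0.00028645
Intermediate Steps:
g(P, a) = -56 (g(P, a) = 7*(-8) = -56)
m(z, R) = 1/(R + R*z + (90 + z)/(2*R)) (m(z, R) = 1/(R + (R*z + (90 + z)/((2*R)))) = 1/(R + (R*z + (90 + z)*(1/(2*R)))) = 1/(R + (R*z + (90 + z)/(2*R))) = 1/(R + R*z + (90 + z)/(2*R)))
1/(m(g(1, 6), C(-7)) + 3491) = 1/(2*(-7)/(90 - 56 + 2*(-7)² + 2*(-56)*(-7)²) + 3491) = 1/(2*(-7)/(90 - 56 + 2*49 + 2*(-56)*49) + 3491) = 1/(2*(-7)/(90 - 56 + 98 - 5488) + 3491) = 1/(2*(-7)/(-5356) + 3491) = 1/(2*(-7)*(-1/5356) + 3491) = 1/(7/2678 + 3491) = 1/(9348905/2678) = 2678/9348905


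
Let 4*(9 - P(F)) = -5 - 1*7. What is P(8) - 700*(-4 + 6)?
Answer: -1388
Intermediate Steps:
P(F) = 12 (P(F) = 9 - (-5 - 1*7)/4 = 9 - (-5 - 7)/4 = 9 - ¼*(-12) = 9 + 3 = 12)
P(8) - 700*(-4 + 6) = 12 - 700*(-4 + 6) = 12 - 700*2 = 12 - 100*14 = 12 - 1400 = -1388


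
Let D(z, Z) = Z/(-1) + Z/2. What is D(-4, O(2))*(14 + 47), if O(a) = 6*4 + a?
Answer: -793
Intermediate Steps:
O(a) = 24 + a
D(z, Z) = -Z/2 (D(z, Z) = Z*(-1) + Z*(½) = -Z + Z/2 = -Z/2)
D(-4, O(2))*(14 + 47) = (-(24 + 2)/2)*(14 + 47) = -½*26*61 = -13*61 = -793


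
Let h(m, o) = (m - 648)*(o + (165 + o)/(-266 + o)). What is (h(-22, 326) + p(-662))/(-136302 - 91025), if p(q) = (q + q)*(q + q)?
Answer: -9174439/1363962 ≈ -6.7263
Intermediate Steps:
p(q) = 4*q² (p(q) = (2*q)*(2*q) = 4*q²)
h(m, o) = (-648 + m)*(o + (165 + o)/(-266 + o))
(h(-22, 326) + p(-662))/(-136302 - 91025) = ((-106920 - 648*326² + 165*(-22) + 171720*326 - 22*326² - 265*(-22)*326)/(-266 + 326) + 4*(-662)²)/(-136302 - 91025) = ((-106920 - 648*106276 - 3630 + 55980720 - 22*106276 + 1900580)/60 + 4*438244)/(-227327) = ((-106920 - 68866848 - 3630 + 55980720 - 2338072 + 1900580)/60 + 1752976)*(-1/227327) = ((1/60)*(-13434170) + 1752976)*(-1/227327) = (-1343417/6 + 1752976)*(-1/227327) = (9174439/6)*(-1/227327) = -9174439/1363962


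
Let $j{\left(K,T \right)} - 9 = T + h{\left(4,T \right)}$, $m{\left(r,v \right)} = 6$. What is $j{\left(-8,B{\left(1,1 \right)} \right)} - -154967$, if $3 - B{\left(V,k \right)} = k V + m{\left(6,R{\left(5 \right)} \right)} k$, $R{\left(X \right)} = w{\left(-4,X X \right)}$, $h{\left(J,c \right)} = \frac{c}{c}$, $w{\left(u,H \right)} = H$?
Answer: $154973$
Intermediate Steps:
$h{\left(J,c \right)} = 1$
$R{\left(X \right)} = X^{2}$ ($R{\left(X \right)} = X X = X^{2}$)
$B{\left(V,k \right)} = 3 - 6 k - V k$ ($B{\left(V,k \right)} = 3 - \left(k V + 6 k\right) = 3 - \left(V k + 6 k\right) = 3 - \left(6 k + V k\right) = 3 - 6 k - V k$)
$j{\left(K,T \right)} = 10 + T$ ($j{\left(K,T \right)} = 9 + \left(T + 1\right) = 9 + \left(1 + T\right) = 10 + T$)
$j{\left(-8,B{\left(1,1 \right)} \right)} - -154967 = \left(10 - \left(3 + 1\right)\right) - -154967 = \left(10 - 4\right) + 154967 = 6 + 154967 = 154973$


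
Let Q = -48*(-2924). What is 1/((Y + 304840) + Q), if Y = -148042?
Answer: 1/297150 ≈ 3.3653e-6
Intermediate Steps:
Q = 140352
1/((Y + 304840) + Q) = 1/((-148042 + 304840) + 140352) = 1/(156798 + 140352) = 1/297150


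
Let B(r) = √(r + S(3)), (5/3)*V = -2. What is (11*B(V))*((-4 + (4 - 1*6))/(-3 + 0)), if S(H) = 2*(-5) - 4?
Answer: 44*I*√95/5 ≈ 85.772*I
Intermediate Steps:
S(H) = -14 (S(H) = -10 - 4 = -14)
V = -6/5 (V = (⅗)*(-2) = -6/5 ≈ -1.2000)
B(r) = √(-14 + r) (B(r) = √(r - 14) = √(-14 + r))
(11*B(V))*((-4 + (4 - 1*6))/(-3 + 0)) = (11*√(-14 - 6/5))*((-4 + (4 - 1*6))/(-3 + 0)) = (11*√(-76/5))*((-4 + (4 - 6))/(-3)) = (11*(2*I*√95/5))*((-4 - 2)*(-⅓)) = (22*I*√95/5)*(-6*(-⅓)) = (22*I*√95/5)*2 = 44*I*√95/5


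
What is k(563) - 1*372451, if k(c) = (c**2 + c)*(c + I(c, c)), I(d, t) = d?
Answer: 357168581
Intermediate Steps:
k(c) = 2*c*(c + c**2) (k(c) = (c**2 + c)*(c + c) = (c + c**2)*(2*c) = 2*c*(c + c**2))
k(563) - 1*372451 = 2*563**2*(1 + 563) - 1*372451 = 2*316969*564 - 372451 = 357541032 - 372451 = 357168581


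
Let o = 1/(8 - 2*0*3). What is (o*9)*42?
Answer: 189/4 ≈ 47.250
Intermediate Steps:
o = ⅛ (o = 1/(8 + 0*3) = 1/(8 + 0) = 1/8 = ⅛ ≈ 0.12500)
(o*9)*42 = ((⅛)*9)*42 = (9/8)*42 = 189/4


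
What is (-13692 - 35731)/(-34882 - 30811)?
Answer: 49423/65693 ≈ 0.75233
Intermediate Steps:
(-13692 - 35731)/(-34882 - 30811) = -49423/(-65693) = -49423*(-1/65693) = 49423/65693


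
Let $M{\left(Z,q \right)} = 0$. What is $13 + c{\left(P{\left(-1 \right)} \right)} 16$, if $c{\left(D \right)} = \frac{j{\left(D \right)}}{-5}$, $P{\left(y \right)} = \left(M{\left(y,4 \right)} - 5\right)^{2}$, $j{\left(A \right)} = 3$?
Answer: $\frac{17}{5} \approx 3.4$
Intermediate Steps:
$P{\left(y \right)} = 25$ ($P{\left(y \right)} = \left(0 - 5\right)^{2} = \left(-5\right)^{2} = 25$)
$c{\left(D \right)} = - \frac{3}{5}$ ($c{\left(D \right)} = \frac{3}{-5} = 3 \left(- \frac{1}{5}\right) = - \frac{3}{5}$)
$13 + c{\left(P{\left(-1 \right)} \right)} 16 = 13 - \frac{48}{5} = \frac{17}{5}$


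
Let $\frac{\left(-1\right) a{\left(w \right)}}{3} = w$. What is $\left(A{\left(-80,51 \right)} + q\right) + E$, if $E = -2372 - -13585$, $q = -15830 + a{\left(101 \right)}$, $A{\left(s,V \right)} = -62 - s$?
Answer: $-4902$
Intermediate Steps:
$a{\left(w \right)} = - 3 w$
$q = -16133$ ($q = -15830 - 303 = -16133$)
$E = 11213$ ($E = -2372 + 13585 = 11213$)
$\left(A{\left(-80,51 \right)} + q\right) + E = \left(\left(-62 - -80\right) - 16133\right) + 11213 = \left(\left(-62 + 80\right) - 16133\right) + 11213 = \left(18 - 16133\right) + 11213 = -16115 + 11213 = -4902$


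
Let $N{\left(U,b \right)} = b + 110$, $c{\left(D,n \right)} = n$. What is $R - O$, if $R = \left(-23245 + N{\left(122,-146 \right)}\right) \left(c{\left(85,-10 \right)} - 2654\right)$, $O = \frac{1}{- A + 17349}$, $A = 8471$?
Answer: $\frac{550618744751}{8878} \approx 6.2021 \cdot 10^{7}$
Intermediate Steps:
$N{\left(U,b \right)} = 110 + b$
$O = \frac{1}{8878}$ ($O = \frac{1}{\left(-1\right) 8471 + 17349} = \frac{1}{-8471 + 17349} = \frac{1}{8878} \approx 0.00011264$)
$R = 62020584$ ($R = \left(-23245 + \left(110 - 146\right)\right) \left(-10 - 2654\right) = \left(-23245 - 36\right) \left(-2664\right) = \left(-23281\right) \left(-2664\right) = 62020584$)
$R - O = 62020584 - \frac{1}{8878} = \frac{550618744751}{8878}$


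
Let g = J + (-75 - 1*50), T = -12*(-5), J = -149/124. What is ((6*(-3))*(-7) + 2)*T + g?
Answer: 936671/124 ≈ 7553.8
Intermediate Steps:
J = -149/124 (J = -149*1/124 = -149/124 ≈ -1.2016)
T = 60 (T = -4*(-15) = 60)
g = -15649/124 (g = -149/124 + (-75 - 1*50) = -149/124 + (-75 - 50) = -149/124 - 125 = -15649/124 ≈ -126.20)
((6*(-3))*(-7) + 2)*T + g = ((6*(-3))*(-7) + 2)*60 - 15649/124 = (-18*(-7) + 2)*60 - 15649/124 = (126 + 2)*60 - 15649/124 = 128*60 - 15649/124 = 7680 - 15649/124 = 936671/124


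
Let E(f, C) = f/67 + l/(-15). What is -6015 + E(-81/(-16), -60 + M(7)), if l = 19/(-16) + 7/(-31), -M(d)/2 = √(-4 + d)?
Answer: -374784071/62310 ≈ -6014.8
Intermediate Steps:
M(d) = -2*√(-4 + d)
l = -701/496 (l = 19*(-1/16) + 7*(-1/31) = -19/16 - 7/31 = -701/496 ≈ -1.4133)
E(f, C) = 701/7440 + f/67 (E(f, C) = f/67 - 701/496/(-15) = f*(1/67) - 701/496*(-1/15) = f/67 + 701/7440 = 701/7440 + f/67)
-6015 + E(-81/(-16), -60 + M(7)) = -6015 + (701/7440 + (-81/(-16))/67) = -6015 + (701/7440 + (-81*(-1/16))/67) = -6015 + (701/7440 + (1/67)*(81/16)) = -6015 + (701/7440 + 81/1072) = -6015 + 10579/62310 = -374784071/62310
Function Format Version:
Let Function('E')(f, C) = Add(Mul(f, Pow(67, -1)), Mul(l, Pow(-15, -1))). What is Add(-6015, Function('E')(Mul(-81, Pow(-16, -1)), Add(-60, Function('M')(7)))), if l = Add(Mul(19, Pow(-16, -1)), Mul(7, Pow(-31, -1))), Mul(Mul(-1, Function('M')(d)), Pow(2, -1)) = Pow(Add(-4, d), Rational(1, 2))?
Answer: Rational(-374784071, 62310) ≈ -6014.8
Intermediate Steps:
Function('M')(d) = Mul(-2, Pow(Add(-4, d), Rational(1, 2)))
l = Rational(-701, 496) (l = Add(Mul(19, Rational(-1, 16)), Mul(7, Rational(-1, 31))) = Add(Rational(-19, 16), Rational(-7, 31)) = Rational(-701, 496) ≈ -1.4133)
Function('E')(f, C) = Add(Rational(701, 7440), Mul(Rational(1, 67), f)) (Function('E')(f, C) = Add(Mul(f, Pow(67, -1)), Mul(Rational(-701, 496), Pow(-15, -1))) = Add(Mul(f, Rational(1, 67)), Mul(Rational(-701, 496), Rational(-1, 15))) = Add(Mul(Rational(1, 67), f), Rational(701, 7440)) = Add(Rational(701, 7440), Mul(Rational(1, 67), f)))
Add(-6015, Function('E')(Mul(-81, Pow(-16, -1)), Add(-60, Function('M')(7)))) = Add(-6015, Add(Rational(701, 7440), Mul(Rational(1, 67), Mul(-81, Pow(-16, -1))))) = Add(-6015, Add(Rational(701, 7440), Mul(Rational(1, 67), Mul(-81, Rational(-1, 16))))) = Add(-6015, Add(Rational(701, 7440), Mul(Rational(1, 67), Rational(81, 16)))) = Add(-6015, Add(Rational(701, 7440), Rational(81, 1072))) = Add(-6015, Rational(10579, 62310)) = Rational(-374784071, 62310)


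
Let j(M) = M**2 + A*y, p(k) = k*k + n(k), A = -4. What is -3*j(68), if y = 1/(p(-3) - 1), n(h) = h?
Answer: -69348/5 ≈ -13870.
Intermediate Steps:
p(k) = k + k**2 (p(k) = k*k + k = k**2 + k = k + k**2)
y = 1/5 (y = 1/(-3*(1 - 3) - 1) = 1/(-3*(-2) - 1) = 1/(6 - 1) = 1/5 ≈ 0.20000)
j(M) = -4/5 + M**2 (j(M) = M**2 - 4*1/5 = M**2 - 4/5 = -4/5 + M**2)
-3*j(68) = -3*(-4/5 + 68**2) = -3*(-4/5 + 4624) = -3*23116/5 = -69348/5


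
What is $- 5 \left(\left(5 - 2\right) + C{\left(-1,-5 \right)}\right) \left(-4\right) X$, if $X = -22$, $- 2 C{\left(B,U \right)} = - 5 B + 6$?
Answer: $1100$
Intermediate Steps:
$C{\left(B,U \right)} = -3 + \frac{5 B}{2}$ ($C{\left(B,U \right)} = - \frac{- 5 B + 6}{2} = - \frac{6 - 5 B}{2} = -3 + \frac{5 B}{2}$)
$- 5 \left(\left(5 - 2\right) + C{\left(-1,-5 \right)}\right) \left(-4\right) X = - 5 \left(\left(5 - 2\right) + \left(-3 + \frac{5}{2} \left(-1\right)\right)\right) \left(-4\right) \left(-22\right) = - 5 \left(3 - \frac{11}{2}\right) \left(-4\right) \left(-22\right) = \left(-5\right) \left(- \frac{5}{2}\right) \left(-4\right) \left(-22\right) = \frac{25}{2} \left(-4\right) \left(-22\right) = \left(-50\right) \left(-22\right) = 1100$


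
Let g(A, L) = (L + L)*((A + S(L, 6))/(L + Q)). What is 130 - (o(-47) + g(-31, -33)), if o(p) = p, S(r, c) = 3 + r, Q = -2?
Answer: 10221/35 ≈ 292.03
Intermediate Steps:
g(A, L) = 2*L*(3 + A + L)/(-2 + L) (g(A, L) = (L + L)*((A + (3 + L))/(L - 2)) = (2*L)*((3 + A + L)/(-2 + L)) = 2*L*(3 + A + L)/(-2 + L))
130 - (o(-47) + g(-31, -33)) = 130 - (-47 + 2*(-33)*(3 - 31 - 33)/(-2 - 33)) = 130 - (-47 + 2*(-33)*(-61)/(-35)) = 130 - (-47 + 2*(-33)*(-1/35)*(-61)) = 130 - (-47 - 4026/35) = 130 - 1*(-5671/35) = 130 + 5671/35 = 10221/35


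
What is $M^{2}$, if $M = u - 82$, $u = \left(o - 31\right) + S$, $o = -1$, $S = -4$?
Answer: $13924$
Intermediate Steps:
$u = -36$ ($u = \left(-1 - 31\right) - 4 = -32 - 4 = -36$)
$M = -118$ ($M = -36 - 82 = -118$)
$M^{2} = \left(-118\right)^{2} = 13924$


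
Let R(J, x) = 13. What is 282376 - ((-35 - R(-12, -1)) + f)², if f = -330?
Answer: 139492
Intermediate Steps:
282376 - ((-35 - R(-12, -1)) + f)² = 282376 - ((-35 - 1*13) - 330)² = 282376 - ((-35 - 13) - 330)² = 282376 - (-48 - 330)² = 282376 - 1*(-378)² = 282376 - 1*142884 = 282376 - 142884 = 139492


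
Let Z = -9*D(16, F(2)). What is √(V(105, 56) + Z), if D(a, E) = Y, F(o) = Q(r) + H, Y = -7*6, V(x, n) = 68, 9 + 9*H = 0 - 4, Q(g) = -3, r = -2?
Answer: √446 ≈ 21.119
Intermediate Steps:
H = -13/9 (H = -1 + (0 - 4)/9 = -1 + (⅑)*(-4) = -1 - 4/9 = -13/9 ≈ -1.4444)
Y = -42
F(o) = -40/9 (F(o) = -3 - 13/9 = -40/9)
D(a, E) = -42
Z = 378 (Z = -9*(-42) = 378)
√(V(105, 56) + Z) = √(68 + 378) = √446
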